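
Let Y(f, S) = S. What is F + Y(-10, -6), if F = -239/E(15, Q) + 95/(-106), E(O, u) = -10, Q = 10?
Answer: 4506/265 ≈ 17.004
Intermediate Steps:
F = 6096/265 (F = -239/(-10) + 95/(-106) = -239*(-1/10) + 95*(-1/106) = 239/10 - 95/106 = 6096/265 ≈ 23.004)
F + Y(-10, -6) = 6096/265 - 6 = 4506/265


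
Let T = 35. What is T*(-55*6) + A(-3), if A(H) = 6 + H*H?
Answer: -11535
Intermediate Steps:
A(H) = 6 + H**2
T*(-55*6) + A(-3) = 35*(-55*6) + (6 + (-3)**2) = 35*(-330) + (6 + 9) = -11550 + 15 = -11535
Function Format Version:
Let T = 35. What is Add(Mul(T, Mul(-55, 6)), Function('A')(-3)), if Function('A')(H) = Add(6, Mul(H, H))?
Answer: -11535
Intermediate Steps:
Function('A')(H) = Add(6, Pow(H, 2))
Add(Mul(T, Mul(-55, 6)), Function('A')(-3)) = Add(Mul(35, Mul(-55, 6)), Add(6, Pow(-3, 2))) = Add(Mul(35, -330), Add(6, 9)) = Add(-11550, 15) = -11535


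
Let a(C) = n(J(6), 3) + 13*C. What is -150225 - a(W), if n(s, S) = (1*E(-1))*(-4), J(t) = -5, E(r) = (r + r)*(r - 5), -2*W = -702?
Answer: -154740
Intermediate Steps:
W = 351 (W = -1/2*(-702) = 351)
E(r) = 2*r*(-5 + r) (E(r) = (2*r)*(-5 + r) = 2*r*(-5 + r))
n(s, S) = -48 (n(s, S) = (1*(2*(-1)*(-5 - 1)))*(-4) = (1*(2*(-1)*(-6)))*(-4) = (1*12)*(-4) = 12*(-4) = -48)
a(C) = -48 + 13*C
-150225 - a(W) = -150225 - (-48 + 13*351) = -150225 - (-48 + 4563) = -150225 - 1*4515 = -150225 - 4515 = -154740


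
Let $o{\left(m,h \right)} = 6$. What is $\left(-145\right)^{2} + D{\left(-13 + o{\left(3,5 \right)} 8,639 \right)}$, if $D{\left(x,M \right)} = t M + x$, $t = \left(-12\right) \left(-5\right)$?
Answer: $59400$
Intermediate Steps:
$t = 60$
$D{\left(x,M \right)} = x + 60 M$ ($D{\left(x,M \right)} = 60 M + x = x + 60 M$)
$\left(-145\right)^{2} + D{\left(-13 + o{\left(3,5 \right)} 8,639 \right)} = \left(-145\right)^{2} + \left(\left(-13 + 6 \cdot 8\right) + 60 \cdot 639\right) = 21025 + \left(\left(-13 + 48\right) + 38340\right) = 21025 + \left(35 + 38340\right) = 21025 + 38375 = 59400$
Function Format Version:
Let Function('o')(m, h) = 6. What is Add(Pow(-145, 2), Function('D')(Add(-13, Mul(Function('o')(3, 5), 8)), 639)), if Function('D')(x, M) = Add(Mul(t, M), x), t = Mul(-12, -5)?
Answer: 59400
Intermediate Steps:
t = 60
Function('D')(x, M) = Add(x, Mul(60, M)) (Function('D')(x, M) = Add(Mul(60, M), x) = Add(x, Mul(60, M)))
Add(Pow(-145, 2), Function('D')(Add(-13, Mul(Function('o')(3, 5), 8)), 639)) = Add(Pow(-145, 2), Add(Add(-13, Mul(6, 8)), Mul(60, 639))) = Add(21025, Add(Add(-13, 48), 38340)) = Add(21025, Add(35, 38340)) = Add(21025, 38375) = 59400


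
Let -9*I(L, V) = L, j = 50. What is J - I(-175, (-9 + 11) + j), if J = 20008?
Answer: 179897/9 ≈ 19989.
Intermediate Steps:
I(L, V) = -L/9
J - I(-175, (-9 + 11) + j) = 20008 - (-1)*(-175)/9 = 20008 - 1*175/9 = 20008 - 175/9 = 179897/9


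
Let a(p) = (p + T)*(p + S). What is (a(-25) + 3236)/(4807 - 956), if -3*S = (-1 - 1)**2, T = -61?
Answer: 16502/11553 ≈ 1.4284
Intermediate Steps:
S = -4/3 (S = -(-1 - 1)**2/3 = -1/3*(-2)**2 = -1/3*4 = -4/3 ≈ -1.3333)
a(p) = (-61 + p)*(-4/3 + p) (a(p) = (p - 61)*(p - 4/3) = (-61 + p)*(-4/3 + p))
(a(-25) + 3236)/(4807 - 956) = ((244/3 + (-25)**2 - 187/3*(-25)) + 3236)/(4807 - 956) = ((244/3 + 625 + 4675/3) + 3236)/3851 = (6794/3 + 3236)*(1/3851) = (16502/3)*(1/3851) = 16502/11553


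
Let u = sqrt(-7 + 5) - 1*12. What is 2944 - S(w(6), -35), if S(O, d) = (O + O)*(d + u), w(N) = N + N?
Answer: 4072 - 24*I*sqrt(2) ≈ 4072.0 - 33.941*I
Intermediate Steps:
u = -12 + I*sqrt(2) (u = sqrt(-2) - 12 = I*sqrt(2) - 12 = -12 + I*sqrt(2) ≈ -12.0 + 1.4142*I)
w(N) = 2*N
S(O, d) = 2*O*(-12 + d + I*sqrt(2)) (S(O, d) = (O + O)*(d + (-12 + I*sqrt(2))) = (2*O)*(-12 + d + I*sqrt(2)) = 2*O*(-12 + d + I*sqrt(2)))
2944 - S(w(6), -35) = 2944 - 2*2*6*(-12 - 35 + I*sqrt(2)) = 2944 - 2*12*(-47 + I*sqrt(2)) = 2944 - (-1128 + 24*I*sqrt(2)) = 2944 + (1128 - 24*I*sqrt(2)) = 4072 - 24*I*sqrt(2)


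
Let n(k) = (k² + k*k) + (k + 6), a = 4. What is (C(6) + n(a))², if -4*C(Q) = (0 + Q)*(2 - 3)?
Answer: 7569/4 ≈ 1892.3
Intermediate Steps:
C(Q) = Q/4 (C(Q) = -(0 + Q)*(2 - 3)/4 = -Q*(-1)/4 = -(-1)*Q/4 = Q/4)
n(k) = 6 + k + 2*k² (n(k) = (k² + k²) + (6 + k) = 2*k² + (6 + k) = 6 + k + 2*k²)
(C(6) + n(a))² = ((¼)*6 + (6 + 4 + 2*4²))² = (3/2 + (6 + 4 + 2*16))² = (3/2 + (6 + 4 + 32))² = (3/2 + 42)² = (87/2)² = 7569/4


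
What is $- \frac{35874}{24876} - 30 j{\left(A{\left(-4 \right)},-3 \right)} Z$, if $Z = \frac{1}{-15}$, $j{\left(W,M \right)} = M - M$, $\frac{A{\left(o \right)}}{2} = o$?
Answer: $- \frac{1993}{1382} \approx -1.4421$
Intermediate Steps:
$A{\left(o \right)} = 2 o$
$j{\left(W,M \right)} = 0$
$Z = - \frac{1}{15} \approx -0.066667$
$- \frac{35874}{24876} - 30 j{\left(A{\left(-4 \right)},-3 \right)} Z = - \frac{35874}{24876} - 30 \cdot 0 \left(- \frac{1}{15}\right) = \left(-35874\right) \frac{1}{24876} - 0 \left(- \frac{1}{15}\right) = - \frac{1993}{1382} - 0 = - \frac{1993}{1382} + 0 = - \frac{1993}{1382}$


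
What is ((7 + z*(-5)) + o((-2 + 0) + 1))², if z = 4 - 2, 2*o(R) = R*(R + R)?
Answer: 4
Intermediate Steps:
o(R) = R² (o(R) = (R*(R + R))/2 = (R*(2*R))/2 = (2*R²)/2 = R²)
z = 2
((7 + z*(-5)) + o((-2 + 0) + 1))² = ((7 + 2*(-5)) + ((-2 + 0) + 1)²)² = ((7 - 10) + (-2 + 1)²)² = (-3 + (-1)²)² = (-3 + 1)² = (-2)² = 4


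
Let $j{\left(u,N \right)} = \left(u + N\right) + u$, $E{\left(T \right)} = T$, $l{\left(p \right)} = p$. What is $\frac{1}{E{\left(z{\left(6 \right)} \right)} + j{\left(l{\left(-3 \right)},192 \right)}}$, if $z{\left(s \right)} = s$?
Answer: $\frac{1}{192} \approx 0.0052083$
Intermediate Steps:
$j{\left(u,N \right)} = N + 2 u$ ($j{\left(u,N \right)} = \left(N + u\right) + u = N + 2 u$)
$\frac{1}{E{\left(z{\left(6 \right)} \right)} + j{\left(l{\left(-3 \right)},192 \right)}} = \frac{1}{6 + \left(192 + 2 \left(-3\right)\right)} = \frac{1}{6 + \left(192 - 6\right)} = \frac{1}{6 + 186} = \frac{1}{192}$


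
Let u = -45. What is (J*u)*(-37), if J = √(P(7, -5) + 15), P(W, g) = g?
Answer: 1665*√10 ≈ 5265.2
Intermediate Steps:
J = √10 (J = √(-5 + 15) = √10 ≈ 3.1623)
(J*u)*(-37) = (√10*(-45))*(-37) = -45*√10*(-37) = 1665*√10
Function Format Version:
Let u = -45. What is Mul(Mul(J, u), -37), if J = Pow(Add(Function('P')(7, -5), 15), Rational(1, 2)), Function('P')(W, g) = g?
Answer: Mul(1665, Pow(10, Rational(1, 2))) ≈ 5265.2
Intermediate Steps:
J = Pow(10, Rational(1, 2)) (J = Pow(Add(-5, 15), Rational(1, 2)) = Pow(10, Rational(1, 2)) ≈ 3.1623)
Mul(Mul(J, u), -37) = Mul(Mul(Pow(10, Rational(1, 2)), -45), -37) = Mul(Mul(-45, Pow(10, Rational(1, 2))), -37) = Mul(1665, Pow(10, Rational(1, 2)))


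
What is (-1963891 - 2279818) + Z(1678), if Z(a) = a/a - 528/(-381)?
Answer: -538950740/127 ≈ -4.2437e+6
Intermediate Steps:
Z(a) = 303/127 (Z(a) = 1 - 528*(-1/381) = 1 + 176/127 = 303/127)
(-1963891 - 2279818) + Z(1678) = (-1963891 - 2279818) + 303/127 = -4243709 + 303/127 = -538950740/127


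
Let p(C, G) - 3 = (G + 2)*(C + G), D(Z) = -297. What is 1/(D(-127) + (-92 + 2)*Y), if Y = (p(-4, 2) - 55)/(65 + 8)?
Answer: -73/16281 ≈ -0.0044838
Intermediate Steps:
p(C, G) = 3 + (2 + G)*(C + G) (p(C, G) = 3 + (G + 2)*(C + G) = 3 + (2 + G)*(C + G))
Y = -60/73 (Y = ((3 + 2² + 2*(-4) + 2*2 - 4*2) - 55)/(65 + 8) = ((3 + 4 - 8 + 4 - 8) - 55)/73 = (-5 - 55)*(1/73) = -60*1/73 = -60/73 ≈ -0.82192)
1/(D(-127) + (-92 + 2)*Y) = 1/(-297 + (-92 + 2)*(-60/73)) = 1/(-297 - 90*(-60/73)) = 1/(-297 + 5400/73) = 1/(-16281/73) = -73/16281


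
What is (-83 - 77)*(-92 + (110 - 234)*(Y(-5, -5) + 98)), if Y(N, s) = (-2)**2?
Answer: 2038400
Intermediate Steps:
Y(N, s) = 4
(-83 - 77)*(-92 + (110 - 234)*(Y(-5, -5) + 98)) = (-83 - 77)*(-92 + (110 - 234)*(4 + 98)) = -160*(-92 - 124*102) = -160*(-92 - 12648) = -160*(-12740) = 2038400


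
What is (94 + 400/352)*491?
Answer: 1027663/22 ≈ 46712.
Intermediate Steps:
(94 + 400/352)*491 = (94 + 400*(1/352))*491 = (94 + 25/22)*491 = (2093/22)*491 = 1027663/22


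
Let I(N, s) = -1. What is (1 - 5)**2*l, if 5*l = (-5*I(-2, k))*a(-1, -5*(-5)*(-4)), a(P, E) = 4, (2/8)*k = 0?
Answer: 64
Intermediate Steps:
k = 0 (k = 4*0 = 0)
l = 4 (l = (-5*(-1)*4)/5 = (5*4)/5 = (1/5)*20 = 4)
(1 - 5)**2*l = (1 - 5)**2*4 = (-4)**2*4 = 16*4 = 64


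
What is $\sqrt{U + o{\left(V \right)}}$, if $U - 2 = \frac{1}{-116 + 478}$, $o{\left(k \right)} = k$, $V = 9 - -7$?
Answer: $\frac{7 \sqrt{48146}}{362} \approx 4.243$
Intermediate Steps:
$V = 16$ ($V = 9 + 7 = 16$)
$U = \frac{725}{362}$ ($U = 2 + \frac{1}{-116 + 478} = 2 + \frac{1}{362} = \frac{725}{362} \approx 2.0028$)
$\sqrt{U + o{\left(V \right)}} = \sqrt{\frac{725}{362} + 16} = \sqrt{\frac{6517}{362}} = \frac{7 \sqrt{48146}}{362}$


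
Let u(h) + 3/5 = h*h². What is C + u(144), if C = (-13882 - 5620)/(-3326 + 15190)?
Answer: 88564218889/29660 ≈ 2.9860e+6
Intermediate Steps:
C = -9751/5932 (C = -19502/11864 = -19502*1/11864 = -9751/5932 ≈ -1.6438)
u(h) = -⅗ + h³ (u(h) = -⅗ + h*h² = -⅗ + h³)
C + u(144) = -9751/5932 + (-⅗ + 144³) = -9751/5932 + (-⅗ + 2985984) = -9751/5932 + 14929917/5 = 88564218889/29660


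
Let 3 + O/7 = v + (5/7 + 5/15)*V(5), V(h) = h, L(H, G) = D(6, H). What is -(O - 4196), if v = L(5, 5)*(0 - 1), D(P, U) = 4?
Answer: 12625/3 ≈ 4208.3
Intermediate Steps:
L(H, G) = 4
v = -4 (v = 4*(0 - 1) = 4*(-1) = -4)
O = -37/3 (O = -21 + 7*(-4 + (5/7 + 5/15)*5) = -21 + 7*(-4 + (5*(1/7) + 5*(1/15))*5) = -21 + 7*(-4 + (5/7 + 1/3)*5) = -21 + 7*(-4 + (22/21)*5) = -21 + 7*(-4 + 110/21) = -21 + 7*(26/21) = -21 + 26/3 = -37/3 ≈ -12.333)
-(O - 4196) = -(-37/3 - 4196) = -1*(-12625/3) = 12625/3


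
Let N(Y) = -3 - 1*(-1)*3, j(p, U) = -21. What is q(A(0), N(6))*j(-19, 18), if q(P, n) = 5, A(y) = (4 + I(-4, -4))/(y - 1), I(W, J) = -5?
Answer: -105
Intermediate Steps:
N(Y) = 0 (N(Y) = -3 + 1*3 = -3 + 3 = 0)
A(y) = -1/(-1 + y) (A(y) = (4 - 5)/(y - 1) = -1/(-1 + y))
q(A(0), N(6))*j(-19, 18) = 5*(-21) = -105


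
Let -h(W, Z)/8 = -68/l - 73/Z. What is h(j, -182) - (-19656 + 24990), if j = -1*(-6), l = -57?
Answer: -27733606/5187 ≈ -5346.8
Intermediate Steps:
j = 6
h(W, Z) = -544/57 + 584/Z (h(W, Z) = -8*(-68/(-57) - 73/Z) = -8*(-68*(-1/57) - 73/Z) = -8*(68/57 - 73/Z) = -544/57 + 584/Z)
h(j, -182) - (-19656 + 24990) = (-544/57 + 584/(-182)) - (-19656 + 24990) = (-544/57 + 584*(-1/182)) - 1*5334 = (-544/57 - 292/91) - 5334 = -66148/5187 - 5334 = -27733606/5187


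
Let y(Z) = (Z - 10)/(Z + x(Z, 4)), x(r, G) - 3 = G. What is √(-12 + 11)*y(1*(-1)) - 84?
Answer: -84 - 11*I/6 ≈ -84.0 - 1.8333*I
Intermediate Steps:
x(r, G) = 3 + G
y(Z) = (-10 + Z)/(7 + Z) (y(Z) = (Z - 10)/(Z + (3 + 4)) = (-10 + Z)/(Z + 7) = (-10 + Z)/(7 + Z))
√(-12 + 11)*y(1*(-1)) - 84 = √(-12 + 11)*((-10 + 1*(-1))/(7 + 1*(-1))) - 84 = √(-1)*((-10 - 1)/(7 - 1)) - 84 = I*(-11/6) - 84 = -11*I/6 - 84 = -84 - 11*I/6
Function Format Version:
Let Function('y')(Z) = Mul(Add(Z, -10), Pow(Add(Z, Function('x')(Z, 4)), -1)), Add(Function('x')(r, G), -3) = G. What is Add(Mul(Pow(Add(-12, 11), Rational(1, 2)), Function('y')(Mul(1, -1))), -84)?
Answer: Add(-84, Mul(Rational(-11, 6), I)) ≈ Add(-84.000, Mul(-1.8333, I))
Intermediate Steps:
Function('x')(r, G) = Add(3, G)
Function('y')(Z) = Mul(Pow(Add(7, Z), -1), Add(-10, Z)) (Function('y')(Z) = Mul(Add(Z, -10), Pow(Add(Z, Add(3, 4)), -1)) = Mul(Add(-10, Z), Pow(Add(Z, 7), -1)) = Mul(Add(-10, Z), Pow(Add(7, Z), -1)) = Mul(Pow(Add(7, Z), -1), Add(-10, Z)))
Add(Mul(Pow(Add(-12, 11), Rational(1, 2)), Function('y')(Mul(1, -1))), -84) = Add(Mul(Pow(Add(-12, 11), Rational(1, 2)), Mul(Pow(Add(7, Mul(1, -1)), -1), Add(-10, Mul(1, -1)))), -84) = Add(Mul(Pow(-1, Rational(1, 2)), Mul(Pow(Add(7, -1), -1), Add(-10, -1))), -84) = Add(Mul(I, Mul(Pow(6, -1), -11)), -84) = Add(Mul(I, Mul(Rational(1, 6), -11)), -84) = Add(Mul(I, Rational(-11, 6)), -84) = Add(Mul(Rational(-11, 6), I), -84) = Add(-84, Mul(Rational(-11, 6), I))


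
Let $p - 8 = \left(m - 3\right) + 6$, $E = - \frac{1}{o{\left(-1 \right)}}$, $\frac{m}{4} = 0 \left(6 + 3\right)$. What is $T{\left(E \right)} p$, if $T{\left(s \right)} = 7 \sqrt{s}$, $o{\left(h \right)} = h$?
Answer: $77$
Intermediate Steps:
$m = 0$ ($m = 4 \cdot 0 \left(6 + 3\right) = 4 \cdot 0 \cdot 9 = 4 \cdot 0 = 0$)
$E = 1$ ($E = - \frac{1}{-1} = \left(-1\right) \left(-1\right) = 1$)
$p = 11$ ($p = 8 + \left(\left(0 - 3\right) + 6\right) = 8 + \left(-3 + 6\right) = 8 + 3 = 11$)
$T{\left(E \right)} p = 7 \sqrt{1} \cdot 11 = 7 \cdot 1 \cdot 11 = 7 \cdot 11 = 77$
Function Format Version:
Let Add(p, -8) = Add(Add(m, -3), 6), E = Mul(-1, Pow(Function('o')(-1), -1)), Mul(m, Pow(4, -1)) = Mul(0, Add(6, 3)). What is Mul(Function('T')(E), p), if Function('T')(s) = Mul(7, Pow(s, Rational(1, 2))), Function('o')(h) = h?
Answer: 77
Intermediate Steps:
m = 0 (m = Mul(4, Mul(0, Add(6, 3))) = Mul(4, Mul(0, 9)) = Mul(4, 0) = 0)
E = 1 (E = Mul(-1, Pow(-1, -1)) = Mul(-1, -1) = 1)
p = 11 (p = Add(8, Add(Add(0, -3), 6)) = Add(8, Add(-3, 6)) = Add(8, 3) = 11)
Mul(Function('T')(E), p) = Mul(Mul(7, Pow(1, Rational(1, 2))), 11) = Mul(Mul(7, 1), 11) = Mul(7, 11) = 77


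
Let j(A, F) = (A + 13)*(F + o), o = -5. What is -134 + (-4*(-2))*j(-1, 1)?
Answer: -518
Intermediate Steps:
j(A, F) = (-5 + F)*(13 + A) (j(A, F) = (A + 13)*(F - 5) = (13 + A)*(-5 + F) = (-5 + F)*(13 + A))
-134 + (-4*(-2))*j(-1, 1) = -134 + (-4*(-2))*(-65 - 5*(-1) + 13*1 - 1*1) = -134 + 8*(-65 + 5 + 13 - 1) = -134 + 8*(-48) = -134 - 384 = -518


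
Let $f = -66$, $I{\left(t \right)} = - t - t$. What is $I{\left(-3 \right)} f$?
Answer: $-396$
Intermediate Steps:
$I{\left(t \right)} = - 2 t$
$I{\left(-3 \right)} f = \left(-2\right) \left(-3\right) \left(-66\right) = 6 \left(-66\right) = -396$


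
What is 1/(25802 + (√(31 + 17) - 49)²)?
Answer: 9417/265886003 + 392*√3/797658009 ≈ 3.6269e-5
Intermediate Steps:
1/(25802 + (√(31 + 17) - 49)²) = 1/(25802 + (√48 - 49)²) = 1/(25802 + (4*√3 - 49)²) = 1/(25802 + (-49 + 4*√3)²)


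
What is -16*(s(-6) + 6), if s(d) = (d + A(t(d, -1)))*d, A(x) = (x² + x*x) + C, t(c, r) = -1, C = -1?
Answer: -576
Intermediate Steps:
A(x) = -1 + 2*x² (A(x) = (x² + x*x) - 1 = (x² + x²) - 1 = 2*x² - 1 = -1 + 2*x²)
s(d) = d*(1 + d) (s(d) = (d + (-1 + 2*(-1)²))*d = (d + (-1 + 2*1))*d = (d + (-1 + 2))*d = (d + 1)*d = (1 + d)*d = d*(1 + d))
-16*(s(-6) + 6) = -16*(-6*(1 - 6) + 6) = -16*(-6*(-5) + 6) = -16*(30 + 6) = -16*36 = -576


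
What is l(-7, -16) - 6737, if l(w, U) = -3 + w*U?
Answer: -6628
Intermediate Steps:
l(w, U) = -3 + U*w
l(-7, -16) - 6737 = (-3 - 16*(-7)) - 6737 = (-3 + 112) - 6737 = 109 - 6737 = -6628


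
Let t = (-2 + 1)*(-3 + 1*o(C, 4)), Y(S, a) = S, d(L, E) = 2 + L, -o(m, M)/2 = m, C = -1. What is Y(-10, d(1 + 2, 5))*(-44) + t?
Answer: 441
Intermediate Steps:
o(m, M) = -2*m
t = 1 (t = (-2 + 1)*(-3 + 1*(-2*(-1))) = -(-3 + 1*2) = -(-3 + 2) = -1*(-1) = 1)
Y(-10, d(1 + 2, 5))*(-44) + t = -10*(-44) + 1 = 440 + 1 = 441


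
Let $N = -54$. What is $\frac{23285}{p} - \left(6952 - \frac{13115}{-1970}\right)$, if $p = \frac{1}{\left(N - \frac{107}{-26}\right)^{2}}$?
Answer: $\frac{7715609904987}{133172} \approx 5.7937 \cdot 10^{7}$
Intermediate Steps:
$p = \frac{676}{1682209}$ ($p = \frac{1}{\left(-54 - \frac{107}{-26}\right)^{2}} = \frac{1}{\left(-54 - - \frac{107}{26}\right)^{2}} = \frac{1}{\left(-54 + \frac{107}{26}\right)^{2}} = \frac{1}{\left(- \frac{1297}{26}\right)^{2}} = \frac{1}{\frac{1682209}{676}} = \frac{676}{1682209} \approx 0.00040185$)
$\frac{23285}{p} - \left(6952 - \frac{13115}{-1970}\right) = \frac{23285}{\frac{676}{1682209}} - \left(6952 - \frac{13115}{-1970}\right) = 23285 \cdot \frac{1682209}{676} - \left(6952 - - \frac{2623}{394}\right) = \frac{39170236565}{676} - \left(6952 + \frac{2623}{394}\right) = \frac{39170236565}{676} - \frac{2741711}{394} = \frac{7715609904987}{133172}$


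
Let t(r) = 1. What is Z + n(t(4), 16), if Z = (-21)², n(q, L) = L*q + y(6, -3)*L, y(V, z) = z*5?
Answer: 217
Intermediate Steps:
y(V, z) = 5*z
n(q, L) = -15*L + L*q (n(q, L) = L*q + (5*(-3))*L = L*q - 15*L = -15*L + L*q)
Z = 441
Z + n(t(4), 16) = 441 + 16*(-15 + 1) = 441 + 16*(-14) = 441 - 224 = 217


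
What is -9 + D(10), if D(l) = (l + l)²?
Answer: 391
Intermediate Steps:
D(l) = 4*l² (D(l) = (2*l)² = 4*l²)
-9 + D(10) = -9 + 4*10² = -9 + 4*100 = -9 + 400 = 391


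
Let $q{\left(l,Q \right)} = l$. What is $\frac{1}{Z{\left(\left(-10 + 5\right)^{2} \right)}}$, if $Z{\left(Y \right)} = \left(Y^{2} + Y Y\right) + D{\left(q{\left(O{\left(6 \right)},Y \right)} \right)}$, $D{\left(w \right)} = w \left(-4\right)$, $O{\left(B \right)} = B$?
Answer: $\frac{1}{1226} \approx 0.00081566$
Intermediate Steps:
$D{\left(w \right)} = - 4 w$
$Z{\left(Y \right)} = -24 + 2 Y^{2}$ ($Z{\left(Y \right)} = \left(Y^{2} + Y Y\right) - 24 = \left(Y^{2} + Y^{2}\right) - 24 = 2 Y^{2} - 24 = -24 + 2 Y^{2}$)
$\frac{1}{Z{\left(\left(-10 + 5\right)^{2} \right)}} = \frac{1}{-24 + 2 \left(\left(-10 + 5\right)^{2}\right)^{2}} = \frac{1}{-24 + 2 \left(\left(-5\right)^{2}\right)^{2}} = \frac{1}{-24 + 2 \cdot 25^{2}} = \frac{1}{-24 + 2 \cdot 625} = \frac{1}{-24 + 1250} = \frac{1}{1226}$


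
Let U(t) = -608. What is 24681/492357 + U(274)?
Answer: -99776125/164119 ≈ -607.95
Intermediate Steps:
24681/492357 + U(274) = 24681/492357 - 608 = 24681*(1/492357) - 608 = 8227/164119 - 608 = -99776125/164119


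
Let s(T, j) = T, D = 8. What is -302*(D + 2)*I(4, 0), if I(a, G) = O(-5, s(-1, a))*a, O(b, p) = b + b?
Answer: 120800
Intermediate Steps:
O(b, p) = 2*b
I(a, G) = -10*a (I(a, G) = (2*(-5))*a = -10*a)
-302*(D + 2)*I(4, 0) = -302*(8 + 2)*(-10*4) = -3020*(-40) = -302*(-400) = 120800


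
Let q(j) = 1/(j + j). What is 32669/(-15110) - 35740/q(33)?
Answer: -35642105069/15110 ≈ -2.3588e+6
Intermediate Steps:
q(j) = 1/(2*j)
32669/(-15110) - 35740/q(33) = 32669/(-15110) - 35740/((½)/33) = 32669*(-1/15110) - 35740/((½)*(1/33)) = -32669/15110 - 35740/1/66 = -32669/15110 - 35740*66 = -32669/15110 - 2358840 = -35642105069/15110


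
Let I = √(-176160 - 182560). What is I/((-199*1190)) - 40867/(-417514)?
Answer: 40867/417514 - 4*I*√5605/118405 ≈ 0.097882 - 0.0025292*I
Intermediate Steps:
I = 8*I*√5605 (I = √(-358720) = 8*I*√5605 ≈ 598.93*I)
I/((-199*1190)) - 40867/(-417514) = (8*I*√5605)/((-199*1190)) - 40867/(-417514) = (8*I*√5605)/(-236810) - 40867*(-1/417514) = (8*I*√5605)*(-1/236810) + 40867/417514 = -4*I*√5605/118405 + 40867/417514 = 40867/417514 - 4*I*√5605/118405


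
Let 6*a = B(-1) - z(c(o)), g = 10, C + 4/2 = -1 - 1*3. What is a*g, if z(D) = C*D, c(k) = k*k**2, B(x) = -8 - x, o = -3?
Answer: -845/3 ≈ -281.67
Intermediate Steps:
C = -6 (C = -2 + (-1 - 1*3) = -2 + (-1 - 3) = -2 - 4 = -6)
c(k) = k**3
z(D) = -6*D
a = -169/6 (a = ((-8 - 1*(-1)) - (-6)*(-3)**3)/6 = ((-8 + 1) - (-6)*(-27))/6 = (-7 - 1*162)/6 = (-7 - 162)/6 = (1/6)*(-169) = -169/6 ≈ -28.167)
a*g = -169/6*10 = -845/3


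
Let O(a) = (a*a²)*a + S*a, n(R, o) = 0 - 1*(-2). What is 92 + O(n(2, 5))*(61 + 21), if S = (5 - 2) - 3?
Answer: 1404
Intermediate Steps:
S = 0 (S = 3 - 3 = 0)
n(R, o) = 2 (n(R, o) = 0 + 2 = 2)
O(a) = a⁴ (O(a) = (a*a²)*a + 0*a = a³*a + 0 = a⁴ + 0 = a⁴)
92 + O(n(2, 5))*(61 + 21) = 92 + 2⁴*(61 + 21) = 92 + 16*82 = 92 + 1312 = 1404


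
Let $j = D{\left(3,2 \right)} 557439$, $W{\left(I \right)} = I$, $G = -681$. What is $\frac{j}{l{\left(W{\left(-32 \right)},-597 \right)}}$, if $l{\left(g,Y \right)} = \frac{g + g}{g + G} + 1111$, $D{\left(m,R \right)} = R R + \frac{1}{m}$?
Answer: $\frac{132484669}{60939} \approx 2174.1$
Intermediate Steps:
$D{\left(m,R \right)} = R^{2} + \frac{1}{m}$
$l{\left(g,Y \right)} = 1111 + \frac{2 g}{-681 + g}$ ($l{\left(g,Y \right)} = \frac{g + g}{g - 681} + 1111 = \frac{2 g}{-681 + g} + 1111 = 1111 + \frac{2 g}{-681 + g}$)
$j = 2415569$ ($j = \left(2^{2} + \frac{1}{3}\right) 557439 = \left(4 + \frac{1}{3}\right) 557439 = \frac{13}{3} \cdot 557439 = 2415569$)
$\frac{j}{l{\left(W{\left(-32 \right)},-597 \right)}} = \frac{2415569}{3 \frac{1}{-681 - 32} \left(-252197 + 371 \left(-32\right)\right)} = \frac{2415569}{3 \frac{1}{-713} \left(-252197 - 11872\right)} = \frac{2415569}{3 \left(- \frac{1}{713}\right) \left(-264069\right)} = \frac{2415569}{\frac{792207}{713}} = 2415569 \cdot \frac{713}{792207} = \frac{132484669}{60939}$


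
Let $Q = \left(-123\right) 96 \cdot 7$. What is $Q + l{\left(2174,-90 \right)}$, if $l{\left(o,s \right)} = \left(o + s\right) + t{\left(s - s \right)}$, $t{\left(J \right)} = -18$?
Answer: $-80590$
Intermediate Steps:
$l{\left(o,s \right)} = -18 + o + s$ ($l{\left(o,s \right)} = \left(o + s\right) - 18 = -18 + o + s$)
$Q = -82656$ ($Q = \left(-11808\right) 7 = -82656$)
$Q + l{\left(2174,-90 \right)} = -82656 - -2066 = -82656 + 2066 = -80590$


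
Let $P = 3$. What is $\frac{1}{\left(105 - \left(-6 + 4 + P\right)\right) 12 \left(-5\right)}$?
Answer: $- \frac{1}{6240} \approx -0.00016026$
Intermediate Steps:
$\frac{1}{\left(105 - \left(-6 + 4 + P\right)\right) 12 \left(-5\right)} = \frac{1}{\left(105 + \left(\left(-1\right) 3 + \left(6 - \frac{4}{1}\right)\right)\right) 12 \left(-5\right)} = \frac{1}{\left(105 + \left(-3 + \left(6 - 4\right)\right)\right) \left(-60\right)} = \frac{1}{\left(105 + \left(-3 + 2\right)\right) \left(-60\right)} = \frac{1}{\left(105 - 1\right) \left(-60\right)} = \frac{1}{104 \left(-60\right)} = \frac{1}{-6240} = - \frac{1}{6240}$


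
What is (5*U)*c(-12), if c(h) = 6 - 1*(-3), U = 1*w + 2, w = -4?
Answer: -90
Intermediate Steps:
U = -2 (U = 1*(-4) + 2 = -4 + 2 = -2)
c(h) = 9 (c(h) = 6 + 3 = 9)
(5*U)*c(-12) = (5*(-2))*9 = -10*9 = -90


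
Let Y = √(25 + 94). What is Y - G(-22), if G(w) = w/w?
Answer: -1 + √119 ≈ 9.9087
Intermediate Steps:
G(w) = 1
Y = √119 ≈ 10.909
Y - G(-22) = √119 - 1*1 = √119 - 1 = -1 + √119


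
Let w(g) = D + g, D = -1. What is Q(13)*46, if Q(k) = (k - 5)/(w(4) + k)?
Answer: 23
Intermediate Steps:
w(g) = -1 + g
Q(k) = (-5 + k)/(3 + k) (Q(k) = (k - 5)/((-1 + 4) + k) = (-5 + k)/(3 + k))
Q(13)*46 = ((-5 + 13)/(3 + 13))*46 = (8/16)*46 = ((1/16)*8)*46 = (½)*46 = 23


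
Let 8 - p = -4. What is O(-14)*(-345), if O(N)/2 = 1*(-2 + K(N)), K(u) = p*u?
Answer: 117300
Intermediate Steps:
p = 12 (p = 8 - 1*(-4) = 8 + 4 = 12)
K(u) = 12*u
O(N) = -4 + 24*N (O(N) = 2*(1*(-2 + 12*N)) = 2*(-2 + 12*N) = -4 + 24*N)
O(-14)*(-345) = (-4 + 24*(-14))*(-345) = (-4 - 336)*(-345) = -340*(-345) = 117300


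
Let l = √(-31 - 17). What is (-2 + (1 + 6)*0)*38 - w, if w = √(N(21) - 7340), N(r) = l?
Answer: -76 - 2*√(-1835 + I*√3) ≈ -76.04 - 85.674*I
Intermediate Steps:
l = 4*I*√3 (l = √(-48) = 4*I*√3 ≈ 6.9282*I)
N(r) = 4*I*√3
w = √(-7340 + 4*I*√3) (w = √(4*I*√3 - 7340) = √(-7340 + 4*I*√3) ≈ 0.0404 + 85.674*I)
(-2 + (1 + 6)*0)*38 - w = (-2 + (1 + 6)*0)*38 - 2*√(-1835 + I*√3) = (-2 + 7*0)*38 - 2*√(-1835 + I*√3) = (-2 + 0)*38 - 2*√(-1835 + I*√3) = -2*38 - 2*√(-1835 + I*√3) = -76 - 2*√(-1835 + I*√3)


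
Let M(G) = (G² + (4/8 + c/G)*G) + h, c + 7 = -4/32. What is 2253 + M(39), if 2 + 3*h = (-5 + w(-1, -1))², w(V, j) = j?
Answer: 91145/24 ≈ 3797.7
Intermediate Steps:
c = -57/8 (c = -7 - 4/32 = -7 - 4*1/32 = -7 - ⅛ = -57/8 ≈ -7.1250)
h = 34/3 (h = -⅔ + (-5 - 1)²/3 = -⅔ + (⅓)*(-6)² = -⅔ + (⅓)*36 = -⅔ + 12 = 34/3 ≈ 11.333)
M(G) = 34/3 + G² + G*(½ - 57/(8*G)) (M(G) = (G² + (4/8 - 57/(8*G))*G) + 34/3 = (G² + (4*(⅛) - 57/(8*G))*G) + 34/3 = (G² + (½ - 57/(8*G))*G) + 34/3 = (G² + G*(½ - 57/(8*G))) + 34/3 = 34/3 + G² + G*(½ - 57/(8*G)))
2253 + M(39) = 2253 + (101/24 + 39² + (½)*39) = 2253 + (101/24 + 1521 + 39/2) = 2253 + 37073/24 = 91145/24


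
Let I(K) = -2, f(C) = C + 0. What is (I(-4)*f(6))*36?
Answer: -432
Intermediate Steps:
f(C) = C
(I(-4)*f(6))*36 = -2*6*36 = -12*36 = -432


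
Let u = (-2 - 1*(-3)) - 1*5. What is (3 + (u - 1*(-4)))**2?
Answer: 9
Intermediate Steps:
u = -4 (u = (-2 + 3) - 5 = 1 - 5 = -4)
(3 + (u - 1*(-4)))**2 = (3 + (-4 - 1*(-4)))**2 = (3 + (-4 + 4))**2 = (3 + 0)**2 = 3**2 = 9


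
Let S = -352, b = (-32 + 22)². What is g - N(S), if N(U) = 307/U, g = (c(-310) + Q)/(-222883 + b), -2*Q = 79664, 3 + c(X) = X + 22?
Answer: 7501607/7129056 ≈ 1.0523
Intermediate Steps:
c(X) = 19 + X (c(X) = -3 + (X + 22) = -3 + (22 + X) = 19 + X)
b = 100 (b = (-10)² = 100)
Q = -39832 (Q = -½*79664 = -39832)
g = 40123/222783 (g = ((19 - 310) - 39832)/(-222883 + 100) = (-291 - 39832)/(-222783) = -40123*(-1/222783) = 40123/222783 ≈ 0.18010)
g - N(S) = 40123/222783 - 307/(-352) = 40123/222783 - 307*(-1)/352 = 40123/222783 - 1*(-307/352) = 40123/222783 + 307/352 = 7501607/7129056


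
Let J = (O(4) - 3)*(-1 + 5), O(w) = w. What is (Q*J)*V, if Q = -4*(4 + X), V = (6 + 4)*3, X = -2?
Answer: -960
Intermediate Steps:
J = 4 (J = (4 - 3)*(-1 + 5) = 1*4 = 4)
V = 30 (V = 10*3 = 30)
Q = -8 (Q = -4*(4 - 2) = -4*2 = -8)
(Q*J)*V = -8*4*30 = -32*30 = -960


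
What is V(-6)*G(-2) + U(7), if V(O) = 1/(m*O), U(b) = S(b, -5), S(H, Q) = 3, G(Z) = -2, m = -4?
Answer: 35/12 ≈ 2.9167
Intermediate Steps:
U(b) = 3
V(O) = -1/(4*O) (V(O) = 1/((-4)*O) = -1/(4*O))
V(-6)*G(-2) + U(7) = -1/4/(-6)*(-2) + 3 = -1/4*(-1/6)*(-2) + 3 = (1/24)*(-2) + 3 = -1/12 + 3 = 35/12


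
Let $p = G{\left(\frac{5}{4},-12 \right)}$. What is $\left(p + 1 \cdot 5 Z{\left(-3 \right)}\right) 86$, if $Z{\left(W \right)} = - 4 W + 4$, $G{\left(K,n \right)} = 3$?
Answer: $7138$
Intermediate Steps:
$Z{\left(W \right)} = 4 - 4 W$
$p = 3$
$\left(p + 1 \cdot 5 Z{\left(-3 \right)}\right) 86 = \left(3 + 1 \cdot 5 \left(4 - -12\right)\right) 86 = \left(3 + 5 \left(4 + 12\right)\right) 86 = \left(3 + 5 \cdot 16\right) 86 = \left(3 + 80\right) 86 = 83 \cdot 86 = 7138$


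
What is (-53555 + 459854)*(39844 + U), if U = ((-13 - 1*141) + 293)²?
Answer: 24038680335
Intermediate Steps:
U = 19321 (U = ((-13 - 141) + 293)² = (-154 + 293)² = 139² = 19321)
(-53555 + 459854)*(39844 + U) = (-53555 + 459854)*(39844 + 19321) = 406299*59165 = 24038680335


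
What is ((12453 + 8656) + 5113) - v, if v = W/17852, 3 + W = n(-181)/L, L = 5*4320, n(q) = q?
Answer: 10111287175381/385603200 ≈ 26222.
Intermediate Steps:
L = 21600
W = -64981/21600 (W = -3 - 181/21600 = -64981/21600 ≈ -3.0084)
v = -64981/385603200 (v = -64981/21600/17852 = -64981/21600*1/17852 = -64981/385603200 ≈ -0.00016852)
((12453 + 8656) + 5113) - v = ((12453 + 8656) + 5113) - 1*(-64981/385603200) = (21109 + 5113) + 64981/385603200 = 26222 + 64981/385603200 = 10111287175381/385603200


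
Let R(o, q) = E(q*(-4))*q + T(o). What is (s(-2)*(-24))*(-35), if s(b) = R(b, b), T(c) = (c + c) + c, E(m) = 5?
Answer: -13440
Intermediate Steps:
T(c) = 3*c (T(c) = 2*c + c = 3*c)
R(o, q) = 3*o + 5*q (R(o, q) = 5*q + 3*o = 3*o + 5*q)
s(b) = 8*b (s(b) = 3*b + 5*b = 8*b)
(s(-2)*(-24))*(-35) = ((8*(-2))*(-24))*(-35) = -16*(-24)*(-35) = 384*(-35) = -13440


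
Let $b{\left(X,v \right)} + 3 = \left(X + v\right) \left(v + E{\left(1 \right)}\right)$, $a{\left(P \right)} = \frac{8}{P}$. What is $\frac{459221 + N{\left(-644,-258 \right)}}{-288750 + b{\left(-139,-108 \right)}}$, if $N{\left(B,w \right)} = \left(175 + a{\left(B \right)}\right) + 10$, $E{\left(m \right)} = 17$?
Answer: $- \frac{18491091}{10717609} \approx -1.7253$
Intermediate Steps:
$b{\left(X,v \right)} = -3 + \left(17 + v\right) \left(X + v\right)$ ($b{\left(X,v \right)} = -3 + \left(X + v\right) \left(v + 17\right) = -3 + \left(X + v\right) \left(17 + v\right) = -3 + \left(17 + v\right) \left(X + v\right)$)
$N{\left(B,w \right)} = 185 + \frac{8}{B}$ ($N{\left(B,w \right)} = \left(175 + \frac{8}{B}\right) + 10 = 185 + \frac{8}{B}$)
$\frac{459221 + N{\left(-644,-258 \right)}}{-288750 + b{\left(-139,-108 \right)}} = \frac{459221 + \left(185 + \frac{8}{-644}\right)}{-288750 + \left(-3 + \left(-108\right)^{2} + 17 \left(-139\right) + 17 \left(-108\right) - -15012\right)} = \frac{459221 + \left(185 + 8 \left(- \frac{1}{644}\right)\right)}{-288750 - -22474} = \frac{459221 + \left(185 - \frac{2}{161}\right)}{-288750 + 22474} = \frac{459221 + \frac{29783}{161}}{-266276} = \frac{73964364}{161} \left(- \frac{1}{266276}\right) = - \frac{18491091}{10717609}$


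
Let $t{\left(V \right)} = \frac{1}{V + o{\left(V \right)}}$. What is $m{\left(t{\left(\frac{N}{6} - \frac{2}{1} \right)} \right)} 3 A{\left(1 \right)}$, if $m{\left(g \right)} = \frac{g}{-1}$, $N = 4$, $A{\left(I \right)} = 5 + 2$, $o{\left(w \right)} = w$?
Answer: $\frac{63}{8} \approx 7.875$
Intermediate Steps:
$A{\left(I \right)} = 7$
$t{\left(V \right)} = \frac{1}{2 V}$ ($t{\left(V \right)} = \frac{1}{V + V} = \frac{1}{2 V}$)
$m{\left(g \right)} = - g$ ($m{\left(g \right)} = g \left(-1\right) = - g$)
$m{\left(t{\left(\frac{N}{6} - \frac{2}{1} \right)} \right)} 3 A{\left(1 \right)} = - \frac{1}{2 \left(\frac{4}{6} - \frac{2}{1}\right)} 3 \cdot 7 = - \frac{1}{2 \left(4 \cdot \frac{1}{6} - 2\right)} 3 \cdot 7 = - \frac{1}{2 \left(\frac{2}{3} - 2\right)} 3 \cdot 7 = - \frac{1}{2 \left(- \frac{4}{3}\right)} 3 \cdot 7 = - \frac{-3}{2 \cdot 4} \cdot 3 \cdot 7 = \left(-1\right) \left(- \frac{3}{8}\right) 3 \cdot 7 = \frac{3}{8} \cdot 3 \cdot 7 = \frac{9}{8} \cdot 7 = \frac{63}{8}$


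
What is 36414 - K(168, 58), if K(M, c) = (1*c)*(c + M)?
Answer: 23306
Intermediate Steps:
K(M, c) = c*(M + c)
36414 - K(168, 58) = 36414 - 58*(168 + 58) = 36414 - 58*226 = 36414 - 1*13108 = 36414 - 13108 = 23306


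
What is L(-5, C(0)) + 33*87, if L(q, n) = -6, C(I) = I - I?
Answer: 2865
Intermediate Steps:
C(I) = 0
L(-5, C(0)) + 33*87 = -6 + 33*87 = -6 + 2871 = 2865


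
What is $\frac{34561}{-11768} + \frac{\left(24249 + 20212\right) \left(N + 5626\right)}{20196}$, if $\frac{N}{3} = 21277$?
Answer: $\frac{9085097127245}{59416632} \approx 1.5291 \cdot 10^{5}$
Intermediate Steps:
$N = 63831$ ($N = 3 \cdot 21277 = 63831$)
$\frac{34561}{-11768} + \frac{\left(24249 + 20212\right) \left(N + 5626\right)}{20196} = \frac{34561}{-11768} + \frac{\left(24249 + 20212\right) \left(63831 + 5626\right)}{20196} = 34561 \left(- \frac{1}{11768}\right) + 44461 \cdot 69457 \cdot \frac{1}{20196} = - \frac{34561}{11768} + 3088127677 \cdot \frac{1}{20196} = - \frac{34561}{11768} + \frac{3088127677}{20196} = \frac{9085097127245}{59416632}$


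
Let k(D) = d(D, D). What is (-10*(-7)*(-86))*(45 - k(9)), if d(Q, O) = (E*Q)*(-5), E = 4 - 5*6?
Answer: 6772500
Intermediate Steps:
E = -26 (E = 4 - 30 = -26)
d(Q, O) = 130*Q (d(Q, O) = -26*Q*(-5) = 130*Q)
k(D) = 130*D
(-10*(-7)*(-86))*(45 - k(9)) = (-10*(-7)*(-86))*(45 - 130*9) = (70*(-86))*(45 - 1*1170) = -6020*(45 - 1170) = -6020*(-1125) = 6772500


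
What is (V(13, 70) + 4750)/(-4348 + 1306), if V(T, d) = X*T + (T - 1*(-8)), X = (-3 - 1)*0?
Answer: -367/234 ≈ -1.5684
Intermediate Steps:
X = 0 (X = -4*0 = 0)
V(T, d) = 8 + T (V(T, d) = 0*T + (T - 1*(-8)) = 0 + (T + 8) = 0 + (8 + T) = 8 + T)
(V(13, 70) + 4750)/(-4348 + 1306) = ((8 + 13) + 4750)/(-4348 + 1306) = (21 + 4750)/(-3042) = 4771*(-1/3042) = -367/234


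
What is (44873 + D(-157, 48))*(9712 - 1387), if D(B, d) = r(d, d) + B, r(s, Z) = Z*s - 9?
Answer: 391366575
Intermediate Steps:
r(s, Z) = -9 + Z*s
D(B, d) = -9 + B + d**2 (D(B, d) = (-9 + d*d) + B = (-9 + d**2) + B = -9 + B + d**2)
(44873 + D(-157, 48))*(9712 - 1387) = (44873 + (-9 - 157 + 48**2))*(9712 - 1387) = (44873 + (-9 - 157 + 2304))*8325 = (44873 + 2138)*8325 = 47011*8325 = 391366575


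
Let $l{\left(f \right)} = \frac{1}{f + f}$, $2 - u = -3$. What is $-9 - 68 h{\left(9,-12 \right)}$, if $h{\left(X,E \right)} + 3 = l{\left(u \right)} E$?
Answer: $\frac{1383}{5} \approx 276.6$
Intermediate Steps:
$u = 5$ ($u = 2 - -3 = 2 + 3 = 5$)
$l{\left(f \right)} = \frac{1}{2 f}$
$h{\left(X,E \right)} = -3 + \frac{E}{10}$ ($h{\left(X,E \right)} = -3 + \frac{1}{2 \cdot 5} E = -3 + \frac{1}{2} \cdot \frac{1}{5} E = -3 + \frac{E}{10}$)
$-9 - 68 h{\left(9,-12 \right)} = -9 - 68 \left(-3 + \frac{1}{10} \left(-12\right)\right) = -9 - 68 \left(-3 - \frac{6}{5}\right) = -9 - - \frac{1428}{5} = -9 + \frac{1428}{5} = \frac{1383}{5}$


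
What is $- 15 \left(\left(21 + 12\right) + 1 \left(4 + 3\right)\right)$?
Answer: $-600$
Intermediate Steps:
$- 15 \left(\left(21 + 12\right) + 1 \left(4 + 3\right)\right) = - 15 \left(33 + 1 \cdot 7\right) = - 15 \left(33 + 7\right) = \left(-15\right) 40 = -600$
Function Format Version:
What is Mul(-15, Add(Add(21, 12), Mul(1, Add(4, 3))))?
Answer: -600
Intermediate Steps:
Mul(-15, Add(Add(21, 12), Mul(1, Add(4, 3)))) = Mul(-15, Add(33, Mul(1, 7))) = Mul(-15, Add(33, 7)) = Mul(-15, 40) = -600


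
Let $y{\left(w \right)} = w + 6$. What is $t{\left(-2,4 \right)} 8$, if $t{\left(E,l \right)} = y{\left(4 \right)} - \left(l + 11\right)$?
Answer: $-40$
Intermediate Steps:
$y{\left(w \right)} = 6 + w$
$t{\left(E,l \right)} = -1 - l$ ($t{\left(E,l \right)} = \left(6 + 4\right) - \left(l + 11\right) = 10 - \left(11 + l\right) = -1 - l$)
$t{\left(-2,4 \right)} 8 = \left(-1 - 4\right) 8 = \left(-5\right) 8 = -40$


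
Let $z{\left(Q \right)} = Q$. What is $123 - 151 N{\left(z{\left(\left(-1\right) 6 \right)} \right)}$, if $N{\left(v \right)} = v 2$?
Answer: $1935$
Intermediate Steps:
$N{\left(v \right)} = 2 v$
$123 - 151 N{\left(z{\left(\left(-1\right) 6 \right)} \right)} = 123 - 151 \cdot 2 \left(\left(-1\right) 6\right) = 123 - 151 \cdot 2 \left(-6\right) = 123 - -1812 = 123 + 1812 = 1935$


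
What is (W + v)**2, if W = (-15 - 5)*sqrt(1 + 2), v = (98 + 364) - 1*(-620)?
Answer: 1171924 - 43280*sqrt(3) ≈ 1.0970e+6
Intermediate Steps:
v = 1082 (v = 462 + 620 = 1082)
W = -20*sqrt(3) ≈ -34.641
(W + v)**2 = (-20*sqrt(3) + 1082)**2 = (1082 - 20*sqrt(3))**2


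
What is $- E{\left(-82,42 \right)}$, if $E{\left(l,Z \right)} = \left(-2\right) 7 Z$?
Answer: $588$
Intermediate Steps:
$E{\left(l,Z \right)} = - 14 Z$
$- E{\left(-82,42 \right)} = - \left(-14\right) 42 = \left(-1\right) \left(-588\right) = 588$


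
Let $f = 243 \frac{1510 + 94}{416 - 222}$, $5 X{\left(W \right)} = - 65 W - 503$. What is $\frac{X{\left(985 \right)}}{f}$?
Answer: $- \frac{3129608}{487215} \approx -6.4235$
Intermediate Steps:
$X{\left(W \right)} = - \frac{503}{5} - 13 W$ ($X{\left(W \right)} = \frac{- 65 W - 503}{5} = \frac{-503 - 65 W}{5} = - \frac{503}{5} - 13 W$)
$f = \frac{194886}{97}$ ($f = 243 \cdot \frac{1604}{194} = 243 \cdot 1604 \cdot \frac{1}{194} = 243 \cdot \frac{802}{97} = \frac{194886}{97} \approx 2009.1$)
$\frac{X{\left(985 \right)}}{f} = \frac{- \frac{503}{5} - 12805}{\frac{194886}{97}} = \left(- \frac{503}{5} - 12805\right) \frac{97}{194886} = \left(- \frac{64528}{5}\right) \frac{97}{194886} = - \frac{3129608}{487215}$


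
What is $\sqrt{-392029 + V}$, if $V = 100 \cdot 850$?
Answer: $i \sqrt{307029} \approx 554.1 i$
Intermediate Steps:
$V = 85000$
$\sqrt{-392029 + V} = \sqrt{-392029 + 85000} = \sqrt{-307029} = i \sqrt{307029}$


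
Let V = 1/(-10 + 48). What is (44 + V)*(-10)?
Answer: -8365/19 ≈ -440.26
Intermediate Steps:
V = 1/38 ≈ 0.026316
(44 + V)*(-10) = (44 + 1/38)*(-10) = (1673/38)*(-10) = -8365/19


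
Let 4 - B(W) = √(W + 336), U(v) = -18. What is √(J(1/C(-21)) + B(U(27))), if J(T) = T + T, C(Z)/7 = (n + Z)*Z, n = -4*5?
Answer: √(2965530 - 741321*√318)/861 ≈ 3.7192*I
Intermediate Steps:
n = -20
C(Z) = 7*Z*(-20 + Z) (C(Z) = 7*((-20 + Z)*Z) = 7*(Z*(-20 + Z)) = 7*Z*(-20 + Z))
B(W) = 4 - √(336 + W) (B(W) = 4 - √(W + 336) = 4 - √(336 + W))
J(T) = 2*T
√(J(1/C(-21)) + B(U(27))) = √(2/((7*(-21)*(-20 - 21))) + (4 - √(336 - 18))) = √(2/((7*(-21)*(-41))) + (4 - √318)) = √(2/6027 + (4 - √318)) = √(24110/6027 - √318)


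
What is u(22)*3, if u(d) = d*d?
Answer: 1452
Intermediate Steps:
u(d) = d**2
u(22)*3 = 22**2*3 = 484*3 = 1452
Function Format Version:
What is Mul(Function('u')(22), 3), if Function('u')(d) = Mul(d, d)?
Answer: 1452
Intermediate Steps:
Function('u')(d) = Pow(d, 2)
Mul(Function('u')(22), 3) = Mul(Pow(22, 2), 3) = Mul(484, 3) = 1452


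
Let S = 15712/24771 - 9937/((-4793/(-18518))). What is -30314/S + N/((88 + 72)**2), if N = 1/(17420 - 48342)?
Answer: 284906104724930995283/360822220507411302400 ≈ 0.78960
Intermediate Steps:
S = -4558119781570/118727403 (S = 15712*(1/24771) - 9937/((-4793*(-1/18518))) = 15712/24771 - 9937/4793/18518 = 15712/24771 - 9937*18518/4793 = 15712/24771 - 184013366/4793 = -4558119781570/118727403 ≈ -38392.)
N = -1/30922 (N = 1/(-30922) = -1/30922 ≈ -3.2339e-5)
-30314/S + N/((88 + 72)**2) = -30314/(-4558119781570/118727403) - 1/(30922*(88 + 72)**2) = -30314*(-118727403/4558119781570) - 1/(30922*(160**2)) = 1799551247271/2279059890785 - 1/30922/25600 = 1799551247271/2279059890785 - 1/30922*1/25600 = 1799551247271/2279059890785 - 1/791603200 = 284906104724930995283/360822220507411302400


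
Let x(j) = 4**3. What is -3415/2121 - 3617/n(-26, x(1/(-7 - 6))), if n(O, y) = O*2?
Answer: 7494077/110292 ≈ 67.948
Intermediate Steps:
x(j) = 64
n(O, y) = 2*O
-3415/2121 - 3617/n(-26, x(1/(-7 - 6))) = -3415/2121 - 3617/(2*(-26)) = -3415*1/2121 - 3617/(-52) = -3415/2121 - 3617*(-1/52) = -3415/2121 + 3617/52 = 7494077/110292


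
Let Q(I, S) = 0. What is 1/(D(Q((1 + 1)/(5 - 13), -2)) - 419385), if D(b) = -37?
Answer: -1/419422 ≈ -2.3842e-6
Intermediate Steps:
1/(D(Q((1 + 1)/(5 - 13), -2)) - 419385) = 1/(-37 - 419385) = 1/(-419422) = -1/419422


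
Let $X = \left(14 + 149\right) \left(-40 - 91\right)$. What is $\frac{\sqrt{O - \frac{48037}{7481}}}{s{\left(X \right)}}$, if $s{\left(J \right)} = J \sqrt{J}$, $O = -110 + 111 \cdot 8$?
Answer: $\frac{i \sqrt{922058542460533}}{3410966505929} \approx 8.9023 \cdot 10^{-6} i$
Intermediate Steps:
$X = -21353$ ($X = 163 \left(-131\right) = -21353$)
$O = 778$ ($O = -110 + 888 = 778$)
$s{\left(J \right)} = J^{\frac{3}{2}}$
$\frac{\sqrt{O - \frac{48037}{7481}}}{s{\left(X \right)}} = \frac{\sqrt{778 - \frac{48037}{7481}}}{\left(-21353\right)^{\frac{3}{2}}} = \frac{\sqrt{778 - \frac{48037}{7481}}}{\left(-21353\right) i \sqrt{21353}} = \sqrt{778 - \frac{48037}{7481}} \frac{i \sqrt{21353}}{455950609} = \sqrt{\frac{5772181}{7481}} \frac{i \sqrt{21353}}{455950609} = \frac{\sqrt{43181686061}}{7481} \frac{i \sqrt{21353}}{455950609} = \frac{i \sqrt{922058542460533}}{3410966505929}$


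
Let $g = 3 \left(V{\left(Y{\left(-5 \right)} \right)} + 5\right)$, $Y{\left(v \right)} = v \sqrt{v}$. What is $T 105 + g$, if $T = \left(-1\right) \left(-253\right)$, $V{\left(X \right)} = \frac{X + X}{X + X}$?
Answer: $26583$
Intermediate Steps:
$Y{\left(v \right)} = v^{\frac{3}{2}}$
$V{\left(X \right)} = 1$ ($V{\left(X \right)} = \frac{2 X}{2 X} = 2 X \frac{1}{2 X} = 1$)
$T = 253$
$g = 18$ ($g = 3 \left(1 + 5\right) = 3 \cdot 6 = 18$)
$T 105 + g = 253 \cdot 105 + 18 = 26565 + 18 = 26583$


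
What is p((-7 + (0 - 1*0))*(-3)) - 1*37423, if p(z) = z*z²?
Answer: -28162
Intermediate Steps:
p(z) = z³
p((-7 + (0 - 1*0))*(-3)) - 1*37423 = ((-7 + (0 - 1*0))*(-3))³ - 1*37423 = ((-7 + (0 + 0))*(-3))³ - 37423 = ((-7 + 0)*(-3))³ - 37423 = (-7*(-3))³ - 37423 = 21³ - 37423 = 9261 - 37423 = -28162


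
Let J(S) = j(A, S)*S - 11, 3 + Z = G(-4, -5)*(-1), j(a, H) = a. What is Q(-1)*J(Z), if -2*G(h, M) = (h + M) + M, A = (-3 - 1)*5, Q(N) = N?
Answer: -189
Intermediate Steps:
A = -20 (A = -4*5 = -20)
G(h, M) = -M - h/2 (G(h, M) = -((h + M) + M)/2 = -((M + h) + M)/2 = -(h + 2*M)/2 = -M - h/2)
Z = -10 (Z = -3 + (-1*(-5) - ½*(-4))*(-1) = -3 + (5 + 2)*(-1) = -3 + 7*(-1) = -3 - 7 = -10)
J(S) = -11 - 20*S (J(S) = -20*S - 11 = -11 - 20*S)
Q(-1)*J(Z) = -(-11 - 20*(-10)) = -(-11 + 200) = -1*189 = -189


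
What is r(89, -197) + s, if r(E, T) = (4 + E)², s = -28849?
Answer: -20200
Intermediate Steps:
r(89, -197) + s = (4 + 89)² - 28849 = 93² - 28849 = 8649 - 28849 = -20200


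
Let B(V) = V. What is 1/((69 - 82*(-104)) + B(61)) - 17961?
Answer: -155506337/8658 ≈ -17961.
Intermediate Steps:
1/((69 - 82*(-104)) + B(61)) - 17961 = 1/((69 - 82*(-104)) + 61) - 17961 = 1/((69 + 8528) + 61) - 17961 = 1/(8597 + 61) - 17961 = 1/8658 - 17961 = -155506337/8658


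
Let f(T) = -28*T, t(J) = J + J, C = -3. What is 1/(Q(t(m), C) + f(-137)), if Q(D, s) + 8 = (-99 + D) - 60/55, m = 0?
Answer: 11/41007 ≈ 0.00026825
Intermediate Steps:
t(J) = 2*J
Q(D, s) = -1189/11 + D (Q(D, s) = -8 + ((-99 + D) - 60/55) = -8 + ((-99 + D) - 60*1/55) = -8 + ((-99 + D) - 12/11) = -8 + (-1101/11 + D) = -1189/11 + D)
1/(Q(t(m), C) + f(-137)) = 1/((-1189/11 + 2*0) - 28*(-137)) = 1/((-1189/11 + 0) + 3836) = 1/(-1189/11 + 3836) = 1/(41007/11) = 11/41007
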